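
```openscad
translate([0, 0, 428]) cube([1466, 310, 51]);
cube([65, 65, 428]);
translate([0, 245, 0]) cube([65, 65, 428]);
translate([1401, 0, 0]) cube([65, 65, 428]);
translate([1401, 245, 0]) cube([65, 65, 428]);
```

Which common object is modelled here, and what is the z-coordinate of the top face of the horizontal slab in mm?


A bench. The seat-top height is 479 mm.

A long slab on four corner posts — a bench. The slab sits at z = 428 with thickness 51, so the top is 428 + 51 = 479 mm.


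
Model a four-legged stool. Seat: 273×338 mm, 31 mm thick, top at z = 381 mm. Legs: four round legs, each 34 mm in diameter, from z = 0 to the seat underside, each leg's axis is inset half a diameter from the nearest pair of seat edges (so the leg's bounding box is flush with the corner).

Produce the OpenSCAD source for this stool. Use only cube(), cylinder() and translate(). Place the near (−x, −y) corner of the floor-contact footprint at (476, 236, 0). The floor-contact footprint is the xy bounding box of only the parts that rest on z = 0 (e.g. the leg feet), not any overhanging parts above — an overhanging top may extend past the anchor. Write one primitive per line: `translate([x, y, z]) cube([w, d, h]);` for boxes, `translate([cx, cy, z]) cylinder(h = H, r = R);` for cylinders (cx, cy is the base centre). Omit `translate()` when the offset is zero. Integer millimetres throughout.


// leg_h = 381 - 31 = 350
translate([476, 236, 350]) cube([273, 338, 31]);
translate([493, 253, 0]) cylinder(h = 350, r = 17);
translate([732, 253, 0]) cylinder(h = 350, r = 17);
translate([493, 557, 0]) cylinder(h = 350, r = 17);
translate([732, 557, 0]) cylinder(h = 350, r = 17);


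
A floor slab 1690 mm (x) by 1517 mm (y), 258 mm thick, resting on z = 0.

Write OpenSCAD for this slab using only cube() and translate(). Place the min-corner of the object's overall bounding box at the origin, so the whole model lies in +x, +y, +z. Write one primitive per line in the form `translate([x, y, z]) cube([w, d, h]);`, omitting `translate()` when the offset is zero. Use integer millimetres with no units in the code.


cube([1690, 1517, 258]);


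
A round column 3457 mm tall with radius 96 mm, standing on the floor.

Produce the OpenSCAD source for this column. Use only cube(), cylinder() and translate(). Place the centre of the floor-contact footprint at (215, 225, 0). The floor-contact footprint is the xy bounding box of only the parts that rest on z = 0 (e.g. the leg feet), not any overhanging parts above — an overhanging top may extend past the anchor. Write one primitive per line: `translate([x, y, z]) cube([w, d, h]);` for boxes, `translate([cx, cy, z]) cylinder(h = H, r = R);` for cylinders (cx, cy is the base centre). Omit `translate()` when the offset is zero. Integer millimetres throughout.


translate([215, 225, 0]) cylinder(h = 3457, r = 96);


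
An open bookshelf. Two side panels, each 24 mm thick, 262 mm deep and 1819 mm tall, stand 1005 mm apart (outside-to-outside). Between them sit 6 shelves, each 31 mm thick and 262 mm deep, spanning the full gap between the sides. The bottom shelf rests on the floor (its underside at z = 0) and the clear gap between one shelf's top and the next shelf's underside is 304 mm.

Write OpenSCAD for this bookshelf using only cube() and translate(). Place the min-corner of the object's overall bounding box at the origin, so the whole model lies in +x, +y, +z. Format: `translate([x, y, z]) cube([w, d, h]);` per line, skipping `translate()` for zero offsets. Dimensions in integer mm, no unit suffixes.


cube([24, 262, 1819]);
translate([981, 0, 0]) cube([24, 262, 1819]);
translate([24, 0, 0]) cube([957, 262, 31]);
translate([24, 0, 335]) cube([957, 262, 31]);
translate([24, 0, 670]) cube([957, 262, 31]);
translate([24, 0, 1005]) cube([957, 262, 31]);
translate([24, 0, 1340]) cube([957, 262, 31]);
translate([24, 0, 1675]) cube([957, 262, 31]);


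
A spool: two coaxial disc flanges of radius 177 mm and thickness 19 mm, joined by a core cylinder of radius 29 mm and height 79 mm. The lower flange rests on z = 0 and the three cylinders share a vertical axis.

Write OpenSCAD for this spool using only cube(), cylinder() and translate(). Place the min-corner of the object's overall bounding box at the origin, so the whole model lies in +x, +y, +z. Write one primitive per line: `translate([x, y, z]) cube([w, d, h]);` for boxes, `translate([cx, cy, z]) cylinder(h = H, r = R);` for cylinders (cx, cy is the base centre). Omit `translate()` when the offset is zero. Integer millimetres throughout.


translate([177, 177, 0]) cylinder(h = 19, r = 177);
translate([177, 177, 19]) cylinder(h = 79, r = 29);
translate([177, 177, 98]) cylinder(h = 19, r = 177);


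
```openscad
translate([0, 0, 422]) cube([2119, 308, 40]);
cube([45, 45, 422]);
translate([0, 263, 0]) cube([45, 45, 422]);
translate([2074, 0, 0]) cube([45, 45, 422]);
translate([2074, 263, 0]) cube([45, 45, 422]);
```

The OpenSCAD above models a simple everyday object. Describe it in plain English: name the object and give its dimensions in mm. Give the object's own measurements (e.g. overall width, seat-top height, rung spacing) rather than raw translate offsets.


A bench: a 2119×308 mm seat slab, 40 mm thick, top at z = 462 mm, on four 45×45 mm square legs flush with the seat corners and standing on z = 0.


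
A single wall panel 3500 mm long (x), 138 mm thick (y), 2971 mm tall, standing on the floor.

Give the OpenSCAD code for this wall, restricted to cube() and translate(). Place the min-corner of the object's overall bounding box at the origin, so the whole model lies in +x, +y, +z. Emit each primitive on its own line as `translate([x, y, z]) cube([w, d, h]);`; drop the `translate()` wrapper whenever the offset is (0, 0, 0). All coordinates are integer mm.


cube([3500, 138, 2971]);


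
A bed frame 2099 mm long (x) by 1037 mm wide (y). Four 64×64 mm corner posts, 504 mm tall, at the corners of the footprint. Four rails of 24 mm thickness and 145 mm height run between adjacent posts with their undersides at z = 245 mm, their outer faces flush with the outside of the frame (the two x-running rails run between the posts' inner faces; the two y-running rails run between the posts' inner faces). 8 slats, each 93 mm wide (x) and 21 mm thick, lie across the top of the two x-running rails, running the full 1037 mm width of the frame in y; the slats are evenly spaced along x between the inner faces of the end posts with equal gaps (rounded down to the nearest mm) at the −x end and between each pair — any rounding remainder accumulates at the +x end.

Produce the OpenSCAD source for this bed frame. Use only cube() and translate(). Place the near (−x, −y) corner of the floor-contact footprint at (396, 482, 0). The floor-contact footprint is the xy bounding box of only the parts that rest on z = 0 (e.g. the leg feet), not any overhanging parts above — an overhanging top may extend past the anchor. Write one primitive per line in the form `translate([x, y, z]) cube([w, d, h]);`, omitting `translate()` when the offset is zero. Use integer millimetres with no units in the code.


// slat z = rail_z + rail_h = 245 + 145 = 390
// slat gap = ⌊(1971 − 8·93) / 9⌋ = 136
translate([396, 482, 0]) cube([64, 64, 504]);
translate([396, 1455, 0]) cube([64, 64, 504]);
translate([2431, 482, 0]) cube([64, 64, 504]);
translate([2431, 1455, 0]) cube([64, 64, 504]);
translate([460, 482, 245]) cube([1971, 24, 145]);
translate([460, 1495, 245]) cube([1971, 24, 145]);
translate([396, 546, 245]) cube([24, 909, 145]);
translate([2471, 546, 245]) cube([24, 909, 145]);
translate([596, 482, 390]) cube([93, 1037, 21]);
translate([825, 482, 390]) cube([93, 1037, 21]);
translate([1054, 482, 390]) cube([93, 1037, 21]);
translate([1283, 482, 390]) cube([93, 1037, 21]);
translate([1512, 482, 390]) cube([93, 1037, 21]);
translate([1741, 482, 390]) cube([93, 1037, 21]);
translate([1970, 482, 390]) cube([93, 1037, 21]);
translate([2199, 482, 390]) cube([93, 1037, 21]);


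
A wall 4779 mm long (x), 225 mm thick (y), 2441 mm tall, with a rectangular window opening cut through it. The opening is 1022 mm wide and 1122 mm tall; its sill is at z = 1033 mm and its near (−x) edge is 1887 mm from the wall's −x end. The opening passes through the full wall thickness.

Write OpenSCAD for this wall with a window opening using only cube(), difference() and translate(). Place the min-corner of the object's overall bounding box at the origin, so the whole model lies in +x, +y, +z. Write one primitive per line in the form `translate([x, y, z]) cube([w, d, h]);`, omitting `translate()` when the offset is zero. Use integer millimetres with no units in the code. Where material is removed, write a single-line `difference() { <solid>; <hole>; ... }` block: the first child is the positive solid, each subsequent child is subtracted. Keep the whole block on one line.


difference() { cube([4779, 225, 2441]); translate([1887, 0, 1033]) cube([1022, 225, 1122]); }


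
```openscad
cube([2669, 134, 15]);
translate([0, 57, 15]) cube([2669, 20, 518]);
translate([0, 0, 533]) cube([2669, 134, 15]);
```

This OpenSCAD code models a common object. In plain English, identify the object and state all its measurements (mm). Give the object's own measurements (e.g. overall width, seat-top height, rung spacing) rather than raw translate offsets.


An I-beam lying along x, 2669 mm long. Overall section height 548 mm. Two flanges 134 mm wide (y) and 15 mm thick, one on the floor and one at the top; a web 20 mm thick runs between them, centred on the flange width.


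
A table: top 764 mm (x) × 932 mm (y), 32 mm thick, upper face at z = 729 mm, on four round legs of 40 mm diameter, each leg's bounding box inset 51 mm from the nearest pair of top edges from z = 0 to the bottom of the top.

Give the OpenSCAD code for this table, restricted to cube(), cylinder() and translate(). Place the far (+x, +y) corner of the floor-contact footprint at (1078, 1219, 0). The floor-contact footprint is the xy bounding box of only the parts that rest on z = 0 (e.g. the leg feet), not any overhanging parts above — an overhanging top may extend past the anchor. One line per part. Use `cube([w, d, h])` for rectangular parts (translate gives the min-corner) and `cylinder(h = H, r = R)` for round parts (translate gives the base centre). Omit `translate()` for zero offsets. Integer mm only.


translate([365, 338, 697]) cube([764, 932, 32]);
translate([436, 409, 0]) cylinder(h = 697, r = 20);
translate([1058, 409, 0]) cylinder(h = 697, r = 20);
translate([436, 1199, 0]) cylinder(h = 697, r = 20);
translate([1058, 1199, 0]) cylinder(h = 697, r = 20);


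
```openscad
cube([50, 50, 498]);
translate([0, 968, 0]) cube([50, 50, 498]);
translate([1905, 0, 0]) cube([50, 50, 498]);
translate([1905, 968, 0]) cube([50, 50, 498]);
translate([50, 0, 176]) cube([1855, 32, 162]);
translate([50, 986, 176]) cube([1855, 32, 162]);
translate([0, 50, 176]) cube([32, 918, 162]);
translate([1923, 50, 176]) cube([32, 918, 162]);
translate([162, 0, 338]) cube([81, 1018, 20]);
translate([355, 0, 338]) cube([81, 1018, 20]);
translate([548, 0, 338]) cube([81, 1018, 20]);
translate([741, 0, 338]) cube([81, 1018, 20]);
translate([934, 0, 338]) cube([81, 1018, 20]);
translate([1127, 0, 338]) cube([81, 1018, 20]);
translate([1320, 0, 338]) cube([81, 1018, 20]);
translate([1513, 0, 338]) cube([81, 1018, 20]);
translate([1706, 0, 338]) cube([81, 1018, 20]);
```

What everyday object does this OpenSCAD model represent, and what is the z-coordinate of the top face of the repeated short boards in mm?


A bed frame. The slat-top height is 358 mm.

Four posts, four rails, and a row of slats — a bed frame. Slats sit on the rails at z = 176 + 162 = 338; with slat thickness 20, the top is 358 mm.


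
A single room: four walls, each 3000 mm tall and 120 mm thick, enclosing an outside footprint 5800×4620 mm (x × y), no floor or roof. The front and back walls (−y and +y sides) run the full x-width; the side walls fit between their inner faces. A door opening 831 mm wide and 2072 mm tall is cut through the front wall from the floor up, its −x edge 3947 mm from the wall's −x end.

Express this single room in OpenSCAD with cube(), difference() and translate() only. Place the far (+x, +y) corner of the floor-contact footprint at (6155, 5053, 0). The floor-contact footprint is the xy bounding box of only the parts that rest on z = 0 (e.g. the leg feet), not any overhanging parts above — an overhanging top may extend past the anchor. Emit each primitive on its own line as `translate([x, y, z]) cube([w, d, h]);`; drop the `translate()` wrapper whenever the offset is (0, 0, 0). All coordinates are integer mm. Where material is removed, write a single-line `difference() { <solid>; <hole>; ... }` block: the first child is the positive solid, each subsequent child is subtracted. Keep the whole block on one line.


difference() { translate([355, 433, 0]) cube([5800, 120, 3000]); translate([4302, 433, 0]) cube([831, 120, 2072]); }
translate([355, 4933, 0]) cube([5800, 120, 3000]);
translate([355, 553, 0]) cube([120, 4380, 3000]);
translate([6035, 553, 0]) cube([120, 4380, 3000]);


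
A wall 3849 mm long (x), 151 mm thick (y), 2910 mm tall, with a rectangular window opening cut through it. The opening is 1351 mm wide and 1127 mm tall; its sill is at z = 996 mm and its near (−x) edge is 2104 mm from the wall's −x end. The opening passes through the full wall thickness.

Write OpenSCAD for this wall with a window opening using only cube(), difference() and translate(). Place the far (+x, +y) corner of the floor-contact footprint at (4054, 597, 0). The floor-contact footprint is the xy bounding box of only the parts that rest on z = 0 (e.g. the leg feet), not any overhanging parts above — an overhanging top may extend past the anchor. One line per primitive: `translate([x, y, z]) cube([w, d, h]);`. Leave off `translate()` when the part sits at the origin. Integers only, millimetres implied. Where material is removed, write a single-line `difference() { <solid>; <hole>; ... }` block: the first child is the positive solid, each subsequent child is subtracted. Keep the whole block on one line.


difference() { translate([205, 446, 0]) cube([3849, 151, 2910]); translate([2309, 446, 996]) cube([1351, 151, 1127]); }


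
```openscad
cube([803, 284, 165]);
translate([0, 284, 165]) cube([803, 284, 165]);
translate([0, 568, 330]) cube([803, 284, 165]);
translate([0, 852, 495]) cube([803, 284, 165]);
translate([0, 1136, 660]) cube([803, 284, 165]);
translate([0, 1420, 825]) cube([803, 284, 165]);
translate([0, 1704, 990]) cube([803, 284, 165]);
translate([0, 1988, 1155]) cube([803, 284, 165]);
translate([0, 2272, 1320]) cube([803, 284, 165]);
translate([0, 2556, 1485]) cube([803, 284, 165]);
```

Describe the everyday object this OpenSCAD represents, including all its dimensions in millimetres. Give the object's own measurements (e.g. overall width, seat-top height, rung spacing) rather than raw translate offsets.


A straight staircase of 10 solid steps. Each step is 803 mm wide (x), 284 mm deep (y, the going) and 165 mm tall (the rise). The first step rests on the floor; each subsequent step sits one going further in +y and one rise higher in +z, directly behind and above the previous step with no overlap.


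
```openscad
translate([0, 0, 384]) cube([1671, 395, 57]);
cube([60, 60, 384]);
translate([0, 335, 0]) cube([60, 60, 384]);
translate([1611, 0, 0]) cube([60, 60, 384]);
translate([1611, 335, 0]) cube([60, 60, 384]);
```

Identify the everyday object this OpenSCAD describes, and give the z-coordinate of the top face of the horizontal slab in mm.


A bench. The seat-top height is 441 mm.

A long slab on four corner posts — a bench. The slab sits at z = 384 with thickness 57, so the top is 384 + 57 = 441 mm.


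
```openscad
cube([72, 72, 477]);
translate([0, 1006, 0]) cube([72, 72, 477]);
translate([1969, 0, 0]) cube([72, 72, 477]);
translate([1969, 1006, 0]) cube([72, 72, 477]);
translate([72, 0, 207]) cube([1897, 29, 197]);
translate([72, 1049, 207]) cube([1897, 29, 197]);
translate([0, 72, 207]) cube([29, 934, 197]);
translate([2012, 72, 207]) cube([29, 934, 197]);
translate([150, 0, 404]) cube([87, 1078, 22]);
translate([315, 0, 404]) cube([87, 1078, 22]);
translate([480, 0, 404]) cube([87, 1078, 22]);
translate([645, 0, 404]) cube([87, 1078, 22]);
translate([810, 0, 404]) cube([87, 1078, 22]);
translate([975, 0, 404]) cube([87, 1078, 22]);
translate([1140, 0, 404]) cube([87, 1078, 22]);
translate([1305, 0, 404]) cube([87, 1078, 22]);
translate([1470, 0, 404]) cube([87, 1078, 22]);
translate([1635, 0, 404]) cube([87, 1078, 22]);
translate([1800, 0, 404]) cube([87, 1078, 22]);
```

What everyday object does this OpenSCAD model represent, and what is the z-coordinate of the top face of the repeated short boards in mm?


A bed frame. The slat-top height is 426 mm.

Four posts, four rails, and a row of slats — a bed frame. Slats sit on the rails at z = 207 + 197 = 404; with slat thickness 22, the top is 426 mm.


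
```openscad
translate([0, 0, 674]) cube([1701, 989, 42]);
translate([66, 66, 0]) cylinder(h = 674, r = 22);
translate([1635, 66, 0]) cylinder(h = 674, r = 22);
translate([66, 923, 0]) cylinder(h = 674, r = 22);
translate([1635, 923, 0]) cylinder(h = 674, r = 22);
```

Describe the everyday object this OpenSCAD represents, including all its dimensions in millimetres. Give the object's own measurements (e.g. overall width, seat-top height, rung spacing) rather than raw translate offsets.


A rectangular dining table. The top is 1701×989×42 mm with its upper surface at z = 716 mm. It stands on four round legs of 44 mm diameter, each leg's bounding box inset 44 mm from the nearest pair of top edges, running from the floor to the underside of the top.


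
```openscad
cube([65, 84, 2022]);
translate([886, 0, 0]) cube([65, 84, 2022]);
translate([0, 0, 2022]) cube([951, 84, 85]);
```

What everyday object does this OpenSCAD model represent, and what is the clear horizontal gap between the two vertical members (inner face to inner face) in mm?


A door frame. The clear opening width is 821 mm.

Two 2022 mm tall posts with a header on top — a door frame. The left jamb is 65 mm wide at x = 0; the right jamb starts at x = 886. The clear opening is 886 − 65 = 821 mm.


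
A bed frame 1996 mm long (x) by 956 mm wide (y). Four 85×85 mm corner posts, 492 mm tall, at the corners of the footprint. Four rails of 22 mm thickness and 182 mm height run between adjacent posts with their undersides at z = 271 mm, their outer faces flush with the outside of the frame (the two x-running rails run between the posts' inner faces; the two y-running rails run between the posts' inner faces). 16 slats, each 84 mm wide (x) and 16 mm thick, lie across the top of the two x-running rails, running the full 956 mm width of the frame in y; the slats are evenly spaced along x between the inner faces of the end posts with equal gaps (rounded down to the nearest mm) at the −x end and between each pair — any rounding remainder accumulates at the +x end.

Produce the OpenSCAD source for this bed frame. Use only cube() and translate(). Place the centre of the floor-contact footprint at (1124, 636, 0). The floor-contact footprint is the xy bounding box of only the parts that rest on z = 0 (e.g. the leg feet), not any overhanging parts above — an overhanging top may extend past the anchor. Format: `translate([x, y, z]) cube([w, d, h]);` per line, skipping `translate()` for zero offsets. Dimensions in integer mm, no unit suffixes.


translate([126, 158, 0]) cube([85, 85, 492]);
translate([126, 1029, 0]) cube([85, 85, 492]);
translate([2037, 158, 0]) cube([85, 85, 492]);
translate([2037, 1029, 0]) cube([85, 85, 492]);
translate([211, 158, 271]) cube([1826, 22, 182]);
translate([211, 1092, 271]) cube([1826, 22, 182]);
translate([126, 243, 271]) cube([22, 786, 182]);
translate([2100, 243, 271]) cube([22, 786, 182]);
translate([239, 158, 453]) cube([84, 956, 16]);
translate([351, 158, 453]) cube([84, 956, 16]);
translate([463, 158, 453]) cube([84, 956, 16]);
translate([575, 158, 453]) cube([84, 956, 16]);
translate([687, 158, 453]) cube([84, 956, 16]);
translate([799, 158, 453]) cube([84, 956, 16]);
translate([911, 158, 453]) cube([84, 956, 16]);
translate([1023, 158, 453]) cube([84, 956, 16]);
translate([1135, 158, 453]) cube([84, 956, 16]);
translate([1247, 158, 453]) cube([84, 956, 16]);
translate([1359, 158, 453]) cube([84, 956, 16]);
translate([1471, 158, 453]) cube([84, 956, 16]);
translate([1583, 158, 453]) cube([84, 956, 16]);
translate([1695, 158, 453]) cube([84, 956, 16]);
translate([1807, 158, 453]) cube([84, 956, 16]);
translate([1919, 158, 453]) cube([84, 956, 16]);


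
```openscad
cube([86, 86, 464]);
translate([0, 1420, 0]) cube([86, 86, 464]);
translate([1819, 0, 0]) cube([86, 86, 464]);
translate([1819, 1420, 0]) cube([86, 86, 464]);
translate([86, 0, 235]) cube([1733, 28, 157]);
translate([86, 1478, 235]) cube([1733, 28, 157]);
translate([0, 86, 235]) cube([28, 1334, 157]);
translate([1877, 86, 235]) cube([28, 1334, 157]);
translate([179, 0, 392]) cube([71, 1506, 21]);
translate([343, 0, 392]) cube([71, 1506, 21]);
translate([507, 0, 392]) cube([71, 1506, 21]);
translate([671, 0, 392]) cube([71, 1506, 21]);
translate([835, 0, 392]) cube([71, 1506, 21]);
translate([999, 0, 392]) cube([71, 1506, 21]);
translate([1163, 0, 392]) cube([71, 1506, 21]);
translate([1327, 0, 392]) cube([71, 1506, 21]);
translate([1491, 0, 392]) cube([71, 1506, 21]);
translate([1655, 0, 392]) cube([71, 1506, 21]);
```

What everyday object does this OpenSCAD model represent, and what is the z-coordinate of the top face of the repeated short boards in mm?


A bed frame. The slat-top height is 413 mm.

Four posts, four rails, and a row of slats — a bed frame. Slats sit on the rails at z = 235 + 157 = 392; with slat thickness 21, the top is 413 mm.


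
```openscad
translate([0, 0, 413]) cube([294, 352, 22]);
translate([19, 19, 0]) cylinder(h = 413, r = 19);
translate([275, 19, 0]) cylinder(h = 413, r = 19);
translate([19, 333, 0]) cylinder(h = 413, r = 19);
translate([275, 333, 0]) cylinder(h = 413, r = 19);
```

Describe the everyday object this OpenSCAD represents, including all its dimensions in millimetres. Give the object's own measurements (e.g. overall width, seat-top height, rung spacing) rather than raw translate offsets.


A four-legged stool. The seat is a 294×352×22 mm slab whose top surface is at z = 435 mm; four round legs, each 38 mm in diameter, run from the floor (z = 0) to the underside of the seat, each leg's axis is inset half a diameter from the nearest pair of seat edges (so the leg's bounding box is flush with the corner).


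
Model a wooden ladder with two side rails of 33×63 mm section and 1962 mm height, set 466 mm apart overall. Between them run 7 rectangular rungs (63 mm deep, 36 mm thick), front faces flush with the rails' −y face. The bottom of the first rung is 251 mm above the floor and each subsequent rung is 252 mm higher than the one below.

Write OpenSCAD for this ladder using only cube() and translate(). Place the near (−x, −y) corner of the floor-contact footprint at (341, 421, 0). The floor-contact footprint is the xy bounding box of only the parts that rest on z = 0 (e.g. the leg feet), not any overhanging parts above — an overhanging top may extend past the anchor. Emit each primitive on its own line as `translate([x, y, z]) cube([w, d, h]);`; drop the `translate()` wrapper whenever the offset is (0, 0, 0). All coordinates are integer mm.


translate([341, 421, 0]) cube([33, 63, 1962]);
translate([774, 421, 0]) cube([33, 63, 1962]);
translate([374, 421, 251]) cube([400, 63, 36]);
translate([374, 421, 503]) cube([400, 63, 36]);
translate([374, 421, 755]) cube([400, 63, 36]);
translate([374, 421, 1007]) cube([400, 63, 36]);
translate([374, 421, 1259]) cube([400, 63, 36]);
translate([374, 421, 1511]) cube([400, 63, 36]);
translate([374, 421, 1763]) cube([400, 63, 36]);


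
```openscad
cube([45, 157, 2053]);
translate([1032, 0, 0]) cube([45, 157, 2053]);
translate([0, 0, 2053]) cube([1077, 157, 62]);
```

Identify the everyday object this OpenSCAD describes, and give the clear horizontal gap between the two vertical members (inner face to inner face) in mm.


A door frame. The clear opening width is 987 mm.

Two 2053 mm tall posts with a header on top — a door frame. The left jamb is 45 mm wide at x = 0; the right jamb starts at x = 1032. The clear opening is 1032 − 45 = 987 mm.


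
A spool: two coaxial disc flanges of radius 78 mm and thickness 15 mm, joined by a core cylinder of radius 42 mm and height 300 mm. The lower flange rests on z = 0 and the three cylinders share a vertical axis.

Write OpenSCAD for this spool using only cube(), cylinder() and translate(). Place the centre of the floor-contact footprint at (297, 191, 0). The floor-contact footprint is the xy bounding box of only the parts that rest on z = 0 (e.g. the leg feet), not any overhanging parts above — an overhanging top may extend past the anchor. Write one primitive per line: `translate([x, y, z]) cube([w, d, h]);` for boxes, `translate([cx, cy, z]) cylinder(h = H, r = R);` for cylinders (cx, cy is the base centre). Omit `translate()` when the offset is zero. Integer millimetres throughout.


translate([297, 191, 0]) cylinder(h = 15, r = 78);
translate([297, 191, 15]) cylinder(h = 300, r = 42);
translate([297, 191, 315]) cylinder(h = 15, r = 78);


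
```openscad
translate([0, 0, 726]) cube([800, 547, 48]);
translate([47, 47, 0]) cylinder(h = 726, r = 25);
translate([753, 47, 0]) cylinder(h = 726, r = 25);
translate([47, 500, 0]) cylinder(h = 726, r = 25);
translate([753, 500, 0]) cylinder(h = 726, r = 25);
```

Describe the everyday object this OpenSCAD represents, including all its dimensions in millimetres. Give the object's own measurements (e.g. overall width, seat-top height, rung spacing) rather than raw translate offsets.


A rectangular dining table. The top is 800×547×48 mm with its upper surface at z = 774 mm. It stands on four round legs of 50 mm diameter, each leg's bounding box inset 22 mm from the nearest pair of top edges, running from the floor to the underside of the top.


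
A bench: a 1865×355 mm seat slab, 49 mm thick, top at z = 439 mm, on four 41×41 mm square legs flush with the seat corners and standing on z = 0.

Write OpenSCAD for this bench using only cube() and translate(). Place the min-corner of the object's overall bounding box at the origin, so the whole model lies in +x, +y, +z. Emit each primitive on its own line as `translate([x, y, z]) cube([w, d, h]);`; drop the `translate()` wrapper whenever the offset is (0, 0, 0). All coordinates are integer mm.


translate([0, 0, 390]) cube([1865, 355, 49]);
cube([41, 41, 390]);
translate([0, 314, 0]) cube([41, 41, 390]);
translate([1824, 0, 0]) cube([41, 41, 390]);
translate([1824, 314, 0]) cube([41, 41, 390]);


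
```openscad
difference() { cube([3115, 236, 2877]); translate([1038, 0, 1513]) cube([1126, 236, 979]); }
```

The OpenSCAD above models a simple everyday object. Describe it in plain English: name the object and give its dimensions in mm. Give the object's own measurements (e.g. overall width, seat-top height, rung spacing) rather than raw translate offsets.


A wall 3115 mm long (x), 236 mm thick (y), 2877 mm tall, with a rectangular window opening cut through it. The opening is 1126 mm wide and 979 mm tall; its sill is at z = 1513 mm and its near (−x) edge is 1038 mm from the wall's −x end. The opening passes through the full wall thickness.


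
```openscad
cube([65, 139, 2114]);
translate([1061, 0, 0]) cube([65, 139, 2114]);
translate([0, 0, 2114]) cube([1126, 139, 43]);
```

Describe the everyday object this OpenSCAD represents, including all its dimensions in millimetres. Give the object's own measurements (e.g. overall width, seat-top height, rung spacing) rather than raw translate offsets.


A door frame. The clear opening is 996 mm wide and 2114 mm high. Two 65 mm wide jambs, 139 mm deep, stand either side of the opening from the floor to the top of the opening. A 43 mm thick head sits across the top of both jambs, spanning the full outside width of the frame.


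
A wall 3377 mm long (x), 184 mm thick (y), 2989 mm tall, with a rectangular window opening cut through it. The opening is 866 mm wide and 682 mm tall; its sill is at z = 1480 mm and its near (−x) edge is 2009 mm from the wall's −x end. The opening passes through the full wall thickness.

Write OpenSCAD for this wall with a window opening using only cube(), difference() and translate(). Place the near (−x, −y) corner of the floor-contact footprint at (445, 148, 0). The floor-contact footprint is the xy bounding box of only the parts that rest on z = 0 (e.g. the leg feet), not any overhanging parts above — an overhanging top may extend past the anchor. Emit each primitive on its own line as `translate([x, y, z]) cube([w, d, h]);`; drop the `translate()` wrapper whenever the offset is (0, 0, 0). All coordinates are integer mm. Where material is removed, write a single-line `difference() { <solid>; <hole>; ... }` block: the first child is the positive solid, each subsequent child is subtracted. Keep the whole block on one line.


difference() { translate([445, 148, 0]) cube([3377, 184, 2989]); translate([2454, 148, 1480]) cube([866, 184, 682]); }


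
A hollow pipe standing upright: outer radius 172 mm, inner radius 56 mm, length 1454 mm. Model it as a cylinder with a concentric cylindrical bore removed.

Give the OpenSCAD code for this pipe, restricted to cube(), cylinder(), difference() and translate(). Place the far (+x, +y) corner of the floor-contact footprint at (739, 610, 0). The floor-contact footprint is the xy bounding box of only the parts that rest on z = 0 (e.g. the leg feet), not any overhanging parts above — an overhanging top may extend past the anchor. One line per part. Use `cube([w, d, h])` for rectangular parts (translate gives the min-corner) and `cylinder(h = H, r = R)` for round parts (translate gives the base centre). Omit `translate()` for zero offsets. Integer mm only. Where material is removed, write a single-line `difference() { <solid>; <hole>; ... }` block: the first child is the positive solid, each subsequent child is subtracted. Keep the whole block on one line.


difference() { translate([567, 438, 0]) cylinder(h = 1454, r = 172); translate([567, 438, 0]) cylinder(h = 1454, r = 56); }


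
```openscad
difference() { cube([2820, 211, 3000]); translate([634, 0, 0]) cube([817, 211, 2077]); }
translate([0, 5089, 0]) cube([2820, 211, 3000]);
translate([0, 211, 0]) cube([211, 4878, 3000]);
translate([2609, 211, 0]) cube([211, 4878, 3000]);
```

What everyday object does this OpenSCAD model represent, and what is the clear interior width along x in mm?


A single room. The interior width is 2398 mm.

Four walls enclosing a rectangle with a door in the front wall — a room. Outside width 2820 minus two 211 mm walls gives 2398 mm.


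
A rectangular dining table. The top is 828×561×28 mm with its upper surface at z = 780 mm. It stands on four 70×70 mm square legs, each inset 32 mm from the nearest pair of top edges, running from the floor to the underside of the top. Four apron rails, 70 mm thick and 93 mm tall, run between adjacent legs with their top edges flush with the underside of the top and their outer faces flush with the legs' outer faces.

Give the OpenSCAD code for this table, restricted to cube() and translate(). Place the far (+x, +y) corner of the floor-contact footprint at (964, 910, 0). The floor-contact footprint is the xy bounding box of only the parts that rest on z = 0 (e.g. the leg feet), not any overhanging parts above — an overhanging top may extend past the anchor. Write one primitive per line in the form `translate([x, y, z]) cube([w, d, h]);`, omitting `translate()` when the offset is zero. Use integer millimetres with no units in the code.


// leg_h = 780 - 28 = 752
// apron z = 752 - 93 = 659
translate([168, 381, 752]) cube([828, 561, 28]);
translate([200, 413, 0]) cube([70, 70, 752]);
translate([894, 413, 0]) cube([70, 70, 752]);
translate([200, 840, 0]) cube([70, 70, 752]);
translate([894, 840, 0]) cube([70, 70, 752]);
translate([270, 413, 659]) cube([624, 70, 93]);
translate([270, 840, 659]) cube([624, 70, 93]);
translate([200, 483, 659]) cube([70, 357, 93]);
translate([894, 483, 659]) cube([70, 357, 93]);


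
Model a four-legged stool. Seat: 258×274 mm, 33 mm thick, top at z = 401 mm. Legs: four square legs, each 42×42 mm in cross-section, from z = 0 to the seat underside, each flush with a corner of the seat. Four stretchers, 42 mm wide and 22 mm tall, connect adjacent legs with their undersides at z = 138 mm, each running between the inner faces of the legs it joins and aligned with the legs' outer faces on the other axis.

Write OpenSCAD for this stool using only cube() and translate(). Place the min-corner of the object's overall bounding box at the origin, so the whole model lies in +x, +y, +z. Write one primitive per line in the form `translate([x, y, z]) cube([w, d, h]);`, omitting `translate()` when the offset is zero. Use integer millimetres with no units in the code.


translate([0, 0, 368]) cube([258, 274, 33]);
cube([42, 42, 368]);
translate([216, 0, 0]) cube([42, 42, 368]);
translate([0, 232, 0]) cube([42, 42, 368]);
translate([216, 232, 0]) cube([42, 42, 368]);
translate([42, 0, 138]) cube([174, 42, 22]);
translate([42, 232, 138]) cube([174, 42, 22]);
translate([0, 42, 138]) cube([42, 190, 22]);
translate([216, 42, 138]) cube([42, 190, 22]);


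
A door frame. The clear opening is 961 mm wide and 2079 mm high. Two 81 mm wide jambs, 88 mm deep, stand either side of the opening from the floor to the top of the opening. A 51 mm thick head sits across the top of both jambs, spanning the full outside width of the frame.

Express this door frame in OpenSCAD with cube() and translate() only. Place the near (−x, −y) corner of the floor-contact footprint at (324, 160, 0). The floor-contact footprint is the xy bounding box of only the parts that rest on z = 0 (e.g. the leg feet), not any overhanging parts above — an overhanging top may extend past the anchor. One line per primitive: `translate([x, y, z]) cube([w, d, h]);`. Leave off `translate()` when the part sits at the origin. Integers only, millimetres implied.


translate([324, 160, 0]) cube([81, 88, 2079]);
translate([1366, 160, 0]) cube([81, 88, 2079]);
translate([324, 160, 2079]) cube([1123, 88, 51]);


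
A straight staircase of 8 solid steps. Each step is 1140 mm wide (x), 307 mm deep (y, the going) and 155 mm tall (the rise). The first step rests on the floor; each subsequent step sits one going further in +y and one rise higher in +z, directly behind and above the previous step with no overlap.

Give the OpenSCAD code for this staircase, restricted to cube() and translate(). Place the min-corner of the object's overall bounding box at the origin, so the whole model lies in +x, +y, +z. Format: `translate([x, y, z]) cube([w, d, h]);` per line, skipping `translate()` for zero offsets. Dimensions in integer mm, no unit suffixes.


cube([1140, 307, 155]);
translate([0, 307, 155]) cube([1140, 307, 155]);
translate([0, 614, 310]) cube([1140, 307, 155]);
translate([0, 921, 465]) cube([1140, 307, 155]);
translate([0, 1228, 620]) cube([1140, 307, 155]);
translate([0, 1535, 775]) cube([1140, 307, 155]);
translate([0, 1842, 930]) cube([1140, 307, 155]);
translate([0, 2149, 1085]) cube([1140, 307, 155]);


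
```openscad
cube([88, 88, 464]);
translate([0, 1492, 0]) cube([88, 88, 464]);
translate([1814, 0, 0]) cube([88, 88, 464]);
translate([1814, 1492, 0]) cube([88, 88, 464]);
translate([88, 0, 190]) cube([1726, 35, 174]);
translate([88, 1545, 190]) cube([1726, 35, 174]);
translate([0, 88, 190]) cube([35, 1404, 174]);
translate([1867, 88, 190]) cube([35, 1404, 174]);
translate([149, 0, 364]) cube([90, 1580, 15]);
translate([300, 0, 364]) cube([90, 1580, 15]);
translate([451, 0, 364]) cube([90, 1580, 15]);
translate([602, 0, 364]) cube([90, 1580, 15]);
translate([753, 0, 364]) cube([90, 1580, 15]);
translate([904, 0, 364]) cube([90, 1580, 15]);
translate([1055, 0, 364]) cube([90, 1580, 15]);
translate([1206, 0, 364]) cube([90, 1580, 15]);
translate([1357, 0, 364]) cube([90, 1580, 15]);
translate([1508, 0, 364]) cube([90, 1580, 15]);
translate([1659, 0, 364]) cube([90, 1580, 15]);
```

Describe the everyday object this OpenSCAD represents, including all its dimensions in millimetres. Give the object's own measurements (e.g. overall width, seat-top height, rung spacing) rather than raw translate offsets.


A bed frame 1902 mm long (x) by 1580 mm wide (y). Four 88×88 mm corner posts, 464 mm tall, at the corners of the footprint. Four rails of 35 mm thickness and 174 mm height run between adjacent posts with their undersides at z = 190 mm, their outer faces flush with the outside of the frame (the two x-running rails run between the posts' inner faces; the two y-running rails run between the posts' inner faces). 11 slats, each 90 mm wide (x) and 15 mm thick, lie across the top of the two x-running rails, running the full 1580 mm width of the frame in y; along x they sit between the end posts with a 61 mm gap after the −x posts and between neighbouring slats, leaving 65 mm before the +x posts.


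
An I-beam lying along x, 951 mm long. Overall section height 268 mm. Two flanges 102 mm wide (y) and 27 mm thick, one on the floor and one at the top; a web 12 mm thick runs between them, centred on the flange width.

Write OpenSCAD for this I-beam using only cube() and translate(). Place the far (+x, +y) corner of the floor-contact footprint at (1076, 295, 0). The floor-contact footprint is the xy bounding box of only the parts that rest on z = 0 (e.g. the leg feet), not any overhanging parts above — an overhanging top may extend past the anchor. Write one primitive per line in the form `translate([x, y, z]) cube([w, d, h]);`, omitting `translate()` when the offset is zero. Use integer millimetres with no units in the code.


translate([125, 193, 0]) cube([951, 102, 27]);
translate([125, 238, 27]) cube([951, 12, 214]);
translate([125, 193, 241]) cube([951, 102, 27]);


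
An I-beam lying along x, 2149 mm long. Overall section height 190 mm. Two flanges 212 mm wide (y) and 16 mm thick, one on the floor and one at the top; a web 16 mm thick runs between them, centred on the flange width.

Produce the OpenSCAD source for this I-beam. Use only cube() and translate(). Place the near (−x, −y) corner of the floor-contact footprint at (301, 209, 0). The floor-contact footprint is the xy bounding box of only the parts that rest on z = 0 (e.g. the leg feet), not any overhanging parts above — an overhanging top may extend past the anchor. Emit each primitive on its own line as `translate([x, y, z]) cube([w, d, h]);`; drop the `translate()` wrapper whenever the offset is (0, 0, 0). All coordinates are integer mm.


translate([301, 209, 0]) cube([2149, 212, 16]);
translate([301, 307, 16]) cube([2149, 16, 158]);
translate([301, 209, 174]) cube([2149, 212, 16]);


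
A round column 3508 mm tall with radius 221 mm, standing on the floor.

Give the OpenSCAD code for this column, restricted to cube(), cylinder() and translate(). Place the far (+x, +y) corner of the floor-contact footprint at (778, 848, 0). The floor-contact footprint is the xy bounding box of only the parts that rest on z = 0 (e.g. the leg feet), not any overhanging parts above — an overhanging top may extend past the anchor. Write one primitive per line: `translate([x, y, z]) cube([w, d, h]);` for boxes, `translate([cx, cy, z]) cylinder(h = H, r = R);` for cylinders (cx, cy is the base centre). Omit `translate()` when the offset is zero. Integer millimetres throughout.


translate([557, 627, 0]) cylinder(h = 3508, r = 221);


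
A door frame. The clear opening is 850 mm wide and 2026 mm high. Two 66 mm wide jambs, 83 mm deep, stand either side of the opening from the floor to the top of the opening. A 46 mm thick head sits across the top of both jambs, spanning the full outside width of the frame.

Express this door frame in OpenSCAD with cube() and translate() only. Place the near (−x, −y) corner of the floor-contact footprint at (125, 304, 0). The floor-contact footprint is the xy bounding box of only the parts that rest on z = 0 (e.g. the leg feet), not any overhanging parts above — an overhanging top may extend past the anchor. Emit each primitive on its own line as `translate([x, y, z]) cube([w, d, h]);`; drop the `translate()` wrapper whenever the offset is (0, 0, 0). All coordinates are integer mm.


translate([125, 304, 0]) cube([66, 83, 2026]);
translate([1041, 304, 0]) cube([66, 83, 2026]);
translate([125, 304, 2026]) cube([982, 83, 46]);
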